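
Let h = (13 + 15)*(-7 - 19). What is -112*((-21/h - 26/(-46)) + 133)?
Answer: -4473798/299 ≈ -14963.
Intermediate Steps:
h = -728 (h = 28*(-26) = -728)
-112*((-21/h - 26/(-46)) + 133) = -112*((-21/(-728) - 26/(-46)) + 133) = -112*((-21*(-1/728) - 26*(-1/46)) + 133) = -112*((3/104 + 13/23) + 133) = -112*(1421/2392 + 133) = -112*319557/2392 = -4473798/299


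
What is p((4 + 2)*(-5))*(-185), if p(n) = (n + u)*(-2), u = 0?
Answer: -11100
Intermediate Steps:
p(n) = -2*n (p(n) = (n + 0)*(-2) = n*(-2) = -2*n)
p((4 + 2)*(-5))*(-185) = -2*(4 + 2)*(-5)*(-185) = -12*(-5)*(-185) = -2*(-30)*(-185) = 60*(-185) = -11100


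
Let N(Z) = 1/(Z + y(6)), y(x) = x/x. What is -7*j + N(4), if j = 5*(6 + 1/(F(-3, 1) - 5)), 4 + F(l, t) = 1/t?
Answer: -8217/40 ≈ -205.43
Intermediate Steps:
F(l, t) = -4 + 1/t
y(x) = 1
N(Z) = 1/(1 + Z) (N(Z) = 1/(Z + 1) = 1/(1 + Z))
j = 235/8 (j = 5*(6 + 1/((-4 + 1/1) - 5)) = 5*(6 + 1/((-4 + 1) - 5)) = 5*(6 + 1/(-3 - 5)) = 5*(6 + 1/(-8)) = 5*(6 - 1/8) = 5*(47/8) = 235/8 ≈ 29.375)
-7*j + N(4) = -7*235/8 + 1/(1 + 4) = -1645/8 + 1/5 = -8217/40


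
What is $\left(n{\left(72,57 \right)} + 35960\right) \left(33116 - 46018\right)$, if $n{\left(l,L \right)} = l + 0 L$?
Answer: $-464884864$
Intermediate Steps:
$n{\left(l,L \right)} = l$ ($n{\left(l,L \right)} = l + 0 = l$)
$\left(n{\left(72,57 \right)} + 35960\right) \left(33116 - 46018\right) = \left(72 + 35960\right) \left(33116 - 46018\right) = 36032 \left(-12902\right) = -464884864$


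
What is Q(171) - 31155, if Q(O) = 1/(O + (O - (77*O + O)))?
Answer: -404890381/12996 ≈ -31155.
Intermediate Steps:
Q(O) = -1/(76*O) (Q(O) = 1/(O + (O - 78*O)) = 1/(O - 77*O) = 1/(-76*O) = -1/(76*O))
Q(171) - 31155 = -1/76/171 - 31155 = -1/76*1/171 - 31155 = -1/12996 - 31155 = -404890381/12996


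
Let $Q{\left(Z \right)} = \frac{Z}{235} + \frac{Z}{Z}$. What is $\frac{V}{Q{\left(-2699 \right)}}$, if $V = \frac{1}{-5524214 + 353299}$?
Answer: $\frac{47}{2548226912} \approx 1.8444 \cdot 10^{-8}$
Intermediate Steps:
$Q{\left(Z \right)} = 1 + \frac{Z}{235}$ ($Q{\left(Z \right)} = Z \frac{1}{235} + 1 = \frac{Z}{235} + 1 = 1 + \frac{Z}{235}$)
$V = - \frac{1}{5170915}$ ($V = \frac{1}{-5170915} = - \frac{1}{5170915} \approx -1.9339 \cdot 10^{-7}$)
$\frac{V}{Q{\left(-2699 \right)}} = - \frac{1}{5170915 \left(1 + \frac{1}{235} \left(-2699\right)\right)} = - \frac{1}{5170915 \left(1 - \frac{2699}{235}\right)} = - \frac{1}{5170915 \left(- \frac{2464}{235}\right)} = \left(- \frac{1}{5170915}\right) \left(- \frac{235}{2464}\right) = \frac{47}{2548226912}$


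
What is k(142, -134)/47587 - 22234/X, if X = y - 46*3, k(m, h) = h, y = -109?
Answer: 1058016260/11753989 ≈ 90.013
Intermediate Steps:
X = -247 (X = -109 - 46*3 = -109 - 138 = -247)
k(142, -134)/47587 - 22234/X = -134/47587 - 22234/(-247) = -134*1/47587 - 22234*(-1/247) = -134/47587 + 22234/247 = 1058016260/11753989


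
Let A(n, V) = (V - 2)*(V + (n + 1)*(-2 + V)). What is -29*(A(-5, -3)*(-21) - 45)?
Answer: -50460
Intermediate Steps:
A(n, V) = (-2 + V)*(V + (1 + n)*(-2 + V))
-29*(A(-5, -3)*(-21) - 45) = -29*((4 - 6*(-3) + 2*(-3)² + 4*(-5) - 5*(-3)² - 4*(-3)*(-5))*(-21) - 45) = -29*((4 + 18 + 2*9 - 20 - 5*9 - 60)*(-21) - 45) = -29*((4 + 18 + 18 - 20 - 45 - 60)*(-21) - 45) = -29*(-85*(-21) - 45) = -29*(1785 - 45) = -29*1740 = -50460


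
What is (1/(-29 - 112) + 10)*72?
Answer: 33816/47 ≈ 719.49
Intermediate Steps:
(1/(-29 - 112) + 10)*72 = (1/(-141) + 10)*72 = (-1/141 + 10)*72 = (1409/141)*72 = 33816/47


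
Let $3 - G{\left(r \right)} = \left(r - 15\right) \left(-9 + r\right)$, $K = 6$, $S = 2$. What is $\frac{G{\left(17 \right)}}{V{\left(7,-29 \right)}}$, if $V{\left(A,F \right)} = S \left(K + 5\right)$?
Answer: $- \frac{13}{22} \approx -0.59091$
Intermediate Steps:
$V{\left(A,F \right)} = 22$ ($V{\left(A,F \right)} = 2 \left(6 + 5\right) = 2 \cdot 11 = 22$)
$G{\left(r \right)} = 3 - \left(-15 + r\right) \left(-9 + r\right)$ ($G{\left(r \right)} = 3 - \left(r - 15\right) \left(-9 + r\right) = 3 - \left(-15 + r\right) \left(-9 + r\right)$)
$\frac{G{\left(17 \right)}}{V{\left(7,-29 \right)}} = \frac{-132 - 17^{2} + 24 \cdot 17}{22} = \left(-132 - 289 + 408\right) \frac{1}{22} = \left(-13\right) \frac{1}{22} = - \frac{13}{22}$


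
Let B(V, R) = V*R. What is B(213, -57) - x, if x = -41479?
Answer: 29338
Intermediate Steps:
B(V, R) = R*V
B(213, -57) - x = -57*213 - 1*(-41479) = -12141 + 41479 = 29338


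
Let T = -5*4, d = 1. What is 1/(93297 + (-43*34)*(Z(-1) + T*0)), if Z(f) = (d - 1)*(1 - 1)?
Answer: 1/93297 ≈ 1.0718e-5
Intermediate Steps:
Z(f) = 0 (Z(f) = (1 - 1)*(1 - 1) = 0*0 = 0)
T = -20
1/(93297 + (-43*34)*(Z(-1) + T*0)) = 1/(93297 + (-43*34)*(0 - 20*0)) = 1/(93297 - 1462*(0 + 0)) = 1/(93297 - 1462*0) = 1/(93297 + 0) = 1/93297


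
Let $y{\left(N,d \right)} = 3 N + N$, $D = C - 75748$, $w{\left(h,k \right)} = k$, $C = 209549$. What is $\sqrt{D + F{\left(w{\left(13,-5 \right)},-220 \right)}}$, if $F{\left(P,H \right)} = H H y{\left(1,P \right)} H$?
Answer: $i \sqrt{42458199} \approx 6516.0 i$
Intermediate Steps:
$D = 133801$ ($D = 209549 - 75748 = 133801$)
$y{\left(N,d \right)} = 4 N$
$F{\left(P,H \right)} = 4 H^{3}$ ($F{\left(P,H \right)} = H H 4 \cdot 1 H = H^{2} \cdot 4 H = 4 H^{2} H = 4 H^{3}$)
$\sqrt{D + F{\left(w{\left(13,-5 \right)},-220 \right)}} = \sqrt{133801 + 4 \left(-220\right)^{3}} = \sqrt{133801 + 4 \left(-10648000\right)} = \sqrt{133801 - 42592000} = \sqrt{-42458199} = i \sqrt{42458199}$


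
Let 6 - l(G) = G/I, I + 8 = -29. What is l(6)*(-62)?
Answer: -14136/37 ≈ -382.05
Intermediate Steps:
I = -37 (I = -8 - 29 = -37)
l(G) = 6 + G/37 (l(G) = 6 - G/(-37) = 6 - G*(-1)/37 = 6 - (-1)*G/37 = 6 + G/37)
l(6)*(-62) = (6 + (1/37)*6)*(-62) = (6 + 6/37)*(-62) = (228/37)*(-62) = -14136/37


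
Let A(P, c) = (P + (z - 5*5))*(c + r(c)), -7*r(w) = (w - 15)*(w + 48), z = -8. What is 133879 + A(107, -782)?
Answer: -42757775/7 ≈ -6.1083e+6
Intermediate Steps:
r(w) = -(-15 + w)*(48 + w)/7 (r(w) = -(w - 15)*(w + 48)/7 = -(-15 + w)*(48 + w)/7)
A(P, c) = (-33 + P)*(720/7 - 26*c/7 - c**2/7) (A(P, c) = (P + (-8 - 5*5))*(c + (720/7 - 33*c/7 - c**2/7)) = (P + (-8 - 25))*(720/7 - 26*c/7 - c**2/7) = (P - 33)*(720/7 - 26*c/7 - c**2/7) = (-33 + P)*(720/7 - 26*c/7 - c**2/7))
133879 + A(107, -782) = 133879 + (-23760/7 + (33/7)*(-782)**2 + (720/7)*107 + (858/7)*(-782) - 26/7*107*(-782) - 1/7*107*(-782)**2) = 133879 + (-23760/7 + (33/7)*611524 + 77040/7 - 670956/7 + 2175524/7 - 1/7*107*611524) = 133879 + (-23760/7 + 20180292/7 + 77040/7 - 670956/7 + 2175524/7 - 65433068/7) = 133879 - 43694928/7 = -42757775/7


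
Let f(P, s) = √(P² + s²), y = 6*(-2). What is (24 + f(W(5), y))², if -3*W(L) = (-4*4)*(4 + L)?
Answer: 3024 + 576*√17 ≈ 5398.9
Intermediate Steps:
W(L) = 64/3 + 16*L/3 (W(L) = -(-4*4)*(4 + L)/3 = -(-16)*(4 + L)/3 = -(-64 - 16*L)/3 = 64/3 + 16*L/3)
y = -12
(24 + f(W(5), y))² = (24 + √((64/3 + (16/3)*5)² + (-12)²))² = (24 + √((64/3 + 80/3)² + 144))² = (24 + √(48² + 144))² = (24 + √(2304 + 144))² = (24 + √2448)² = (24 + 12*√17)²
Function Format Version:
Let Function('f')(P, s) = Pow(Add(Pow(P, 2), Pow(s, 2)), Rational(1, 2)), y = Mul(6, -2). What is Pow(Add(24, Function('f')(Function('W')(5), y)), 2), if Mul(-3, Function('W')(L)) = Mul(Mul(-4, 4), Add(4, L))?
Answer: Add(3024, Mul(576, Pow(17, Rational(1, 2)))) ≈ 5398.9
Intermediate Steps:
Function('W')(L) = Add(Rational(64, 3), Mul(Rational(16, 3), L)) (Function('W')(L) = Mul(Rational(-1, 3), Mul(Mul(-4, 4), Add(4, L))) = Mul(Rational(-1, 3), Mul(-16, Add(4, L))) = Mul(Rational(-1, 3), Add(-64, Mul(-16, L))) = Add(Rational(64, 3), Mul(Rational(16, 3), L)))
y = -12
Pow(Add(24, Function('f')(Function('W')(5), y)), 2) = Pow(Add(24, Pow(Add(Pow(Add(Rational(64, 3), Mul(Rational(16, 3), 5)), 2), Pow(-12, 2)), Rational(1, 2))), 2) = Pow(Add(24, Pow(Add(Pow(Add(Rational(64, 3), Rational(80, 3)), 2), 144), Rational(1, 2))), 2) = Pow(Add(24, Pow(Add(Pow(48, 2), 144), Rational(1, 2))), 2) = Pow(Add(24, Pow(Add(2304, 144), Rational(1, 2))), 2) = Pow(Add(24, Pow(2448, Rational(1, 2))), 2) = Pow(Add(24, Mul(12, Pow(17, Rational(1, 2)))), 2)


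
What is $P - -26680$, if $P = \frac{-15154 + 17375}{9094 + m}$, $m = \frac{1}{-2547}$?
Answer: $\frac{617978942447}{23162417} \approx 26680.0$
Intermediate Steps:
$m = - \frac{1}{2547} \approx -0.00039262$
$P = \frac{5656887}{23162417}$ ($P = \frac{-15154 + 17375}{9094 - \frac{1}{2547}} = \frac{2221}{\frac{23162417}{2547}} = 2221 \cdot \frac{2547}{23162417} = \frac{5656887}{23162417} \approx 0.24423$)
$P - -26680 = \frac{5656887}{23162417} - -26680 = \frac{5656887}{23162417} + 26680 = \frac{617978942447}{23162417}$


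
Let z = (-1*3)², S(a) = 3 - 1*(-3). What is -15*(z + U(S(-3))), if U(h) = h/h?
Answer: -150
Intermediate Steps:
S(a) = 6 (S(a) = 3 + 3 = 6)
U(h) = 1
z = 9 (z = (-3)² = 9)
-15*(z + U(S(-3))) = -15*(9 + 1) = -15*10 = -150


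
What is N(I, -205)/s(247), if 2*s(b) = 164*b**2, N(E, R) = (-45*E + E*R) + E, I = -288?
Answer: 35856/2501369 ≈ 0.014335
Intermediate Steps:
N(E, R) = -44*E + E*R
s(b) = 82*b**2 (s(b) = (164*b**2)/2 = 82*b**2)
N(I, -205)/s(247) = (-288*(-44 - 205))/((82*247**2)) = (-288*(-249))/((82*61009)) = 71712/5002738 = 71712*(1/5002738) = 35856/2501369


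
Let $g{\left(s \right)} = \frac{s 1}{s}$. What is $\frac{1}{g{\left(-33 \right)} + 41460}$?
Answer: $\frac{1}{41461} \approx 2.4119 \cdot 10^{-5}$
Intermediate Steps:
$g{\left(s \right)} = 1$ ($g{\left(s \right)} = \frac{s}{s} = 1$)
$\frac{1}{g{\left(-33 \right)} + 41460} = \frac{1}{1 + 41460} = \frac{1}{41461}$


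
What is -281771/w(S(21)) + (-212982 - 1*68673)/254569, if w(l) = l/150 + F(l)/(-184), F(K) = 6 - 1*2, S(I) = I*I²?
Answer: -41254838349565/9034144672 ≈ -4566.5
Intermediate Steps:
S(I) = I³
F(K) = 4 (F(K) = 6 - 2 = 4)
w(l) = -1/46 + l/150 (w(l) = l/150 + 4/(-184) = l*(1/150) + 4*(-1/184) = l/150 - 1/46 = -1/46 + l/150)
-281771/w(S(21)) + (-212982 - 1*68673)/254569 = -281771/(-1/46 + (1/150)*21³) + (-212982 - 1*68673)/254569 = -281771/(-1/46 + (1/150)*9261) + (-212982 - 68673)*(1/254569) = -281771/(-1/46 + 3087/50) - 281655*1/254569 = -281771/35488/575 - 281655/254569 = -281771*575/35488 - 281655/254569 = -162018325/35488 - 281655/254569 = -41254838349565/9034144672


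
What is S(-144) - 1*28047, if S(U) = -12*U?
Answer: -26319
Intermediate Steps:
S(-144) - 1*28047 = -12*(-144) - 1*28047 = 1728 - 28047 = -26319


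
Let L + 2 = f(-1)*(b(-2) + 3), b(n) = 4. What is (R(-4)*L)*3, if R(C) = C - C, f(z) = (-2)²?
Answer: 0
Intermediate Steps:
f(z) = 4
R(C) = 0
L = 26 (L = -2 + 4*(4 + 3) = -2 + 4*7 = -2 + 28 = 26)
(R(-4)*L)*3 = (0*26)*3 = 0*3 = 0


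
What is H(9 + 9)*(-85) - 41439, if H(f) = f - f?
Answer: -41439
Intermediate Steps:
H(f) = 0
H(9 + 9)*(-85) - 41439 = 0*(-85) - 41439 = 0 - 41439 = -41439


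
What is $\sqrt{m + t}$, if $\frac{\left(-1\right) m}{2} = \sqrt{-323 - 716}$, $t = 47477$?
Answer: $\sqrt{47477 - 2 i \sqrt{1039}} \approx 217.89 - 0.148 i$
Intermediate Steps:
$m = - 2 i \sqrt{1039}$ ($m = - 2 \sqrt{-323 - 716} = - 2 \sqrt{-1039} = - 2 i \sqrt{1039} \approx - 64.467 i$)
$\sqrt{m + t} = \sqrt{- 2 i \sqrt{1039} + 47477} = \sqrt{47477 - 2 i \sqrt{1039}}$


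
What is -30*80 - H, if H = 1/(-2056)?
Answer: -4934399/2056 ≈ -2400.0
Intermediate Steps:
H = -1/2056 ≈ -0.00048638
-30*80 - H = -30*80 - 1*(-1/2056) = -2400 + 1/2056 = -4934399/2056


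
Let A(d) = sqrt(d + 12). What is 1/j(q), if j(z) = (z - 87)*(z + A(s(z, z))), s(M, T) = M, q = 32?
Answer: -8/13475 + sqrt(11)/26950 ≈ -0.00047063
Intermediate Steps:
A(d) = sqrt(12 + d)
j(z) = (-87 + z)*(z + sqrt(12 + z)) (j(z) = (z - 87)*(z + sqrt(12 + z)) = (-87 + z)*(z + sqrt(12 + z)))
1/j(q) = 1/(32**2 - 87*32 - 87*sqrt(12 + 32) + 32*sqrt(12 + 32)) = 1/(1024 - 2784 - 174*sqrt(11) + 32*sqrt(44)) = 1/(1024 - 2784 - 174*sqrt(11) + 32*(2*sqrt(11))) = 1/(1024 - 2784 - 174*sqrt(11) + 64*sqrt(11)) = 1/(-1760 - 110*sqrt(11))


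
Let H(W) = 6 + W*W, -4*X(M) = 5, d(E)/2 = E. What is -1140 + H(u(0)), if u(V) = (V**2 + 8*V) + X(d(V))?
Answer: -18119/16 ≈ -1132.4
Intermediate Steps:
d(E) = 2*E
X(M) = -5/4 (X(M) = -1/4*5 = -5/4)
u(V) = -5/4 + V**2 + 8*V (u(V) = (V**2 + 8*V) - 5/4 = -5/4 + V**2 + 8*V)
H(W) = 6 + W**2
-1140 + H(u(0)) = -1140 + (6 + (-5/4 + 0**2 + 8*0)**2) = -1140 + (6 + (-5/4 + 0 + 0)**2) = -1140 + (6 + (-5/4)**2) = -1140 + (6 + 25/16) = -1140 + 121/16 = -18119/16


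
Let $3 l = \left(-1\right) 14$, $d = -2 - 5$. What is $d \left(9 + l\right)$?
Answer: $- \frac{91}{3} \approx -30.333$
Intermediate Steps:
$d = -7$ ($d = -2 - 5 = -7$)
$l = - \frac{14}{3}$ ($l = \frac{\left(-1\right) 14}{3} = \frac{1}{3} \left(-14\right) = - \frac{14}{3} \approx -4.6667$)
$d \left(9 + l\right) = - 7 \left(9 - \frac{14}{3}\right) = \left(-7\right) \frac{13}{3} = - \frac{91}{3}$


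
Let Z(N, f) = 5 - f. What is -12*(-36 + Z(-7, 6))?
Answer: 444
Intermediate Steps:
-12*(-36 + Z(-7, 6)) = -12*(-36 + (5 - 1*6)) = -12*(-36 + (5 - 6)) = -12*(-36 - 1) = -12*(-37) = 444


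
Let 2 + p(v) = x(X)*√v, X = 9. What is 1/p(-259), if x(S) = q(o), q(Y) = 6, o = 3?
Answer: -1/4664 - 3*I*√259/4664 ≈ -0.00021441 - 0.010352*I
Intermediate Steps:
x(S) = 6
p(v) = -2 + 6*√v
1/p(-259) = 1/(-2 + 6*√(-259)) = 1/(-2 + 6*(I*√259)) = 1/(-2 + 6*I*√259)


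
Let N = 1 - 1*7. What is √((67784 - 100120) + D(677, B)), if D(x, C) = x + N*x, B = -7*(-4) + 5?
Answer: 189*I ≈ 189.0*I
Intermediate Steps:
B = 33 (B = 28 + 5 = 33)
N = -6 (N = 1 - 7 = -6)
D(x, C) = -5*x (D(x, C) = x - 6*x = -5*x)
√((67784 - 100120) + D(677, B)) = √((67784 - 100120) - 5*677) = √(-32336 - 3385) = √(-35721) = 189*I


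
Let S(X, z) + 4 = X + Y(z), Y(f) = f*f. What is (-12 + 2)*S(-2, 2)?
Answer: 20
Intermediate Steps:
Y(f) = f**2
S(X, z) = -4 + X + z**2 (S(X, z) = -4 + (X + z**2) = -4 + X + z**2)
(-12 + 2)*S(-2, 2) = (-12 + 2)*(-4 - 2 + 2**2) = -10*(-4 - 2 + 4) = -10*(-2) = 20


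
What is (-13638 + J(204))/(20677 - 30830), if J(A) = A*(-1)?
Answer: 13842/10153 ≈ 1.3633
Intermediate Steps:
J(A) = -A
(-13638 + J(204))/(20677 - 30830) = (-13638 - 1*204)/(20677 - 30830) = (-13638 - 204)/(-10153) = -13842*(-1/10153) = 13842/10153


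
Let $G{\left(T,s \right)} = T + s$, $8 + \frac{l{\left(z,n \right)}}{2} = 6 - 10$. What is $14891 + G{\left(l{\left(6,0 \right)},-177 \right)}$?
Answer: $14690$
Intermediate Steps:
$l{\left(z,n \right)} = -24$ ($l{\left(z,n \right)} = -16 + 2 \left(6 - 10\right) = -16 + 2 \left(-4\right) = -16 - 8 = -24$)
$14891 + G{\left(l{\left(6,0 \right)},-177 \right)} = 14891 - 201 = 14690$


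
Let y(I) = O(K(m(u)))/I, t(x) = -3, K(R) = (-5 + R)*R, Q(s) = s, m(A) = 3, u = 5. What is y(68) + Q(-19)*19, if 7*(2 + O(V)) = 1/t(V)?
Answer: -515551/1428 ≈ -361.03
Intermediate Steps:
K(R) = R*(-5 + R)
O(V) = -43/21 (O(V) = -2 + (⅐)/(-3) = -2 + (⅐)*(-⅓) = -2 - 1/21 = -43/21)
y(I) = -43/(21*I)
y(68) + Q(-19)*19 = -43/21/68 - 19*19 = -43/21*1/68 - 361 = -43/1428 - 361 = -515551/1428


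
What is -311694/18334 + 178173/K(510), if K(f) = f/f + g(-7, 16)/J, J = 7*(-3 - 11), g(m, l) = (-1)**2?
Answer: 160049448159/889199 ≈ 1.7999e+5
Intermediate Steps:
g(m, l) = 1
J = -98 (J = 7*(-14) = -98)
K(f) = 97/98 (K(f) = f/f + 1/(-98) = 1 + 1*(-1/98) = 1 - 1/98 = 97/98)
-311694/18334 + 178173/K(510) = -311694/18334 + 178173/(97/98) = -311694*1/18334 + 178173*(98/97) = -155847/9167 + 17460954/97 = 160049448159/889199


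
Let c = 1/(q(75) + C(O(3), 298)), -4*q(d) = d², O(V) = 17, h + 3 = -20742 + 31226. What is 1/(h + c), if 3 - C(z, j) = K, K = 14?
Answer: 5669/59416785 ≈ 9.5411e-5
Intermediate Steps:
h = 10481 (h = -3 + (-20742 + 31226) = -3 + 10484 = 10481)
C(z, j) = -11 (C(z, j) = 3 - 1*14 = 3 - 14 = -11)
q(d) = -d²/4
c = -4/5669 (c = 1/(-¼*75² - 11) = 1/(-¼*5625 - 11) = 1/(-5625/4 - 11) = 1/(-5669/4) = -4/5669 ≈ -0.00070559)
1/(h + c) = 1/(10481 - 4/5669) = 1/(59416785/5669) = 5669/59416785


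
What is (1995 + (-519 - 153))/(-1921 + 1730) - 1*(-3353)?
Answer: 639100/191 ≈ 3346.1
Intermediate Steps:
(1995 + (-519 - 153))/(-1921 + 1730) - 1*(-3353) = (1995 - 672)/(-191) + 3353 = 1323*(-1/191) + 3353 = -1323/191 + 3353 = 639100/191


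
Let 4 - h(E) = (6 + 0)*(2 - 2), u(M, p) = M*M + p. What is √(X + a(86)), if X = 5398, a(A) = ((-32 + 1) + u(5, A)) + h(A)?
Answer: √5482 ≈ 74.041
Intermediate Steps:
u(M, p) = p + M² (u(M, p) = M² + p = p + M²)
h(E) = 4 (h(E) = 4 - (6 + 0)*(2 - 2) = 4 - 6*0 = 4 - 1*0 = 4 + 0 = 4)
a(A) = -2 + A (a(A) = ((-32 + 1) + (A + 5²)) + 4 = (-31 + (A + 25)) + 4 = (-31 + (25 + A)) + 4 = (-6 + A) + 4 = -2 + A)
√(X + a(86)) = √(5398 + (-2 + 86)) = √(5398 + 84) = √5482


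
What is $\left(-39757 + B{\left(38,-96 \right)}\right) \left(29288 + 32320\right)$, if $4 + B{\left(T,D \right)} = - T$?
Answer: $-2451936792$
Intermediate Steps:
$B{\left(T,D \right)} = -4 - T$
$\left(-39757 + B{\left(38,-96 \right)}\right) \left(29288 + 32320\right) = \left(-39757 - 42\right) \left(29288 + 32320\right) = \left(-39757 - 42\right) 61608 = \left(-39799\right) 61608 = -2451936792$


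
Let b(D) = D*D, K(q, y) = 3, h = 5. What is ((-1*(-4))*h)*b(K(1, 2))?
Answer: 180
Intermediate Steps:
b(D) = D²
((-1*(-4))*h)*b(K(1, 2)) = (-1*(-4)*5)*3² = (4*5)*9 = 20*9 = 180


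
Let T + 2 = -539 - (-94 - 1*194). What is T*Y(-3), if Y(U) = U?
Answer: 759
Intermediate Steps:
T = -253 (T = -2 + (-539 - (-94 - 1*194)) = -2 + (-539 - (-94 - 194)) = -2 + (-539 - 1*(-288)) = -2 + (-539 + 288) = -2 - 251 = -253)
T*Y(-3) = -253*(-3) = 759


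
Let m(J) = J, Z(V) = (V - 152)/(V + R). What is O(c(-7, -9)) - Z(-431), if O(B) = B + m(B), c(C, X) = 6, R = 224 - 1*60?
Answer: 2621/267 ≈ 9.8165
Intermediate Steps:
R = 164 (R = 224 - 60 = 164)
Z(V) = (-152 + V)/(164 + V) (Z(V) = (V - 152)/(V + 164) = (-152 + V)/(164 + V))
O(B) = 2*B (O(B) = B + B = 2*B)
O(c(-7, -9)) - Z(-431) = 2*6 - (-152 - 431)/(164 - 431) = 12 - (-583)/(-267) = 12 - (-1)*(-583)/267 = 12 - 1*583/267 = 12 - 583/267 = 2621/267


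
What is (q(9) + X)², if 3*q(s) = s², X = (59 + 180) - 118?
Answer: 21904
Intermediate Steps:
X = 121 (X = 239 - 118 = 121)
q(s) = s²/3
(q(9) + X)² = ((⅓)*9² + 121)² = ((⅓)*81 + 121)² = (27 + 121)² = 148² = 21904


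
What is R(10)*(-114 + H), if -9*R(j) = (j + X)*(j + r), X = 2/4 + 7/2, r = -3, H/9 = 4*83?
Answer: -93884/3 ≈ -31295.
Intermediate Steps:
H = 2988 (H = 9*(4*83) = 9*332 = 2988)
X = 4 (X = 2*(¼) + 7*(½) = ½ + 7/2 = 4)
R(j) = -(-3 + j)*(4 + j)/9 (R(j) = -(j + 4)*(j - 3)/9 = -(4 + j)*(-3 + j)/9 = -(-3 + j)*(4 + j)/9)
R(10)*(-114 + H) = (4/3 - ⅑*10 - ⅑*10²)*(-114 + 2988) = (4/3 - 10/9 - ⅑*100)*2874 = (4/3 - 10/9 - 100/9)*2874 = -98/9*2874 = -93884/3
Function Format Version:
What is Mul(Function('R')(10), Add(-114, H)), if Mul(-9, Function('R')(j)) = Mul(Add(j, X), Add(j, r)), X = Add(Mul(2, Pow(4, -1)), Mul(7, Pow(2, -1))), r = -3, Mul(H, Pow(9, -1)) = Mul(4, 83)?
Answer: Rational(-93884, 3) ≈ -31295.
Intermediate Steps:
H = 2988 (H = Mul(9, Mul(4, 83)) = Mul(9, 332) = 2988)
X = 4 (X = Add(Mul(2, Rational(1, 4)), Mul(7, Rational(1, 2))) = Add(Rational(1, 2), Rational(7, 2)) = 4)
Function('R')(j) = Mul(Rational(-1, 9), Add(-3, j), Add(4, j)) (Function('R')(j) = Mul(Rational(-1, 9), Mul(Add(j, 4), Add(j, -3))) = Mul(Rational(-1, 9), Mul(Add(4, j), Add(-3, j))) = Mul(Rational(-1, 9), Mul(Add(-3, j), Add(4, j))) = Mul(Rational(-1, 9), Add(-3, j), Add(4, j)))
Mul(Function('R')(10), Add(-114, H)) = Mul(Add(Rational(4, 3), Mul(Rational(-1, 9), 10), Mul(Rational(-1, 9), Pow(10, 2))), Add(-114, 2988)) = Mul(Add(Rational(4, 3), Rational(-10, 9), Mul(Rational(-1, 9), 100)), 2874) = Mul(Add(Rational(4, 3), Rational(-10, 9), Rational(-100, 9)), 2874) = Mul(Rational(-98, 9), 2874) = Rational(-93884, 3)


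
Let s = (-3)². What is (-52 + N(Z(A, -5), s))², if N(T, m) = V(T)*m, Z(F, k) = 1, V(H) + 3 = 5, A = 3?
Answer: 1156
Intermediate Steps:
V(H) = 2 (V(H) = -3 + 5 = 2)
s = 9
N(T, m) = 2*m
(-52 + N(Z(A, -5), s))² = (-52 + 2*9)² = (-52 + 18)² = (-34)² = 1156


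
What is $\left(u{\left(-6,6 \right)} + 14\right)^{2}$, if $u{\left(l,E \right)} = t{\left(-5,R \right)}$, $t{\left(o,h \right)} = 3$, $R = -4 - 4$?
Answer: $289$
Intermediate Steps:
$R = -8$
$u{\left(l,E \right)} = 3$
$\left(u{\left(-6,6 \right)} + 14\right)^{2} = \left(3 + 14\right)^{2} = 17^{2} = 289$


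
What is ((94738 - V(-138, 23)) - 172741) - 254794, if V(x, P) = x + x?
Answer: -332521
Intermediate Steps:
V(x, P) = 2*x
((94738 - V(-138, 23)) - 172741) - 254794 = ((94738 - 2*(-138)) - 172741) - 254794 = ((94738 - 1*(-276)) - 172741) - 254794 = ((94738 + 276) - 172741) - 254794 = (95014 - 172741) - 254794 = -77727 - 254794 = -332521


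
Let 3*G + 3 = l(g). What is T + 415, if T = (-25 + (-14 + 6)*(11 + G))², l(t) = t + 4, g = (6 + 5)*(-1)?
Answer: 70816/9 ≈ 7868.4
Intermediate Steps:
g = -11 (g = 11*(-1) = -11)
l(t) = 4 + t
G = -10/3 (G = -1 + (4 - 11)/3 = -1 + (⅓)*(-7) = -1 - 7/3 = -10/3 ≈ -3.3333)
T = 67081/9 (T = (-25 + (-14 + 6)*(11 - 10/3))² = (-25 - 8*23/3)² = (-25 - 184/3)² = (-259/3)² = 67081/9 ≈ 7453.4)
T + 415 = 67081/9 + 415 = 70816/9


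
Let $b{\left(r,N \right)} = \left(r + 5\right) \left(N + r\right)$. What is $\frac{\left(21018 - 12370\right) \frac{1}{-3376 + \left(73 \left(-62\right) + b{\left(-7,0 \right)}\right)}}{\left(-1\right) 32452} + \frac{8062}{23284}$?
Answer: $\frac{64497600417}{186258448712} \approx 0.34628$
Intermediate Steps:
$b{\left(r,N \right)} = \left(5 + r\right) \left(N + r\right)$
$\frac{\left(21018 - 12370\right) \frac{1}{-3376 + \left(73 \left(-62\right) + b{\left(-7,0 \right)}\right)}}{\left(-1\right) 32452} + \frac{8062}{23284} = \frac{\left(21018 - 12370\right) \frac{1}{-3376 + \left(73 \left(-62\right) + \left(\left(-7\right)^{2} + 5 \cdot 0 + 5 \left(-7\right) + 0 \left(-7\right)\right)\right)}}{\left(-1\right) 32452} + \frac{8062}{23284} = \frac{8648 \frac{1}{-3376 + \left(-4526 + \left(49 + 0 - 35 + 0\right)\right)}}{-32452} + 8062 \cdot \frac{1}{23284} = \frac{8648}{-3376 + \left(-4526 + 14\right)} \left(- \frac{1}{32452}\right) + \frac{4031}{11642} = \frac{8648}{-3376 - 4512} \left(- \frac{1}{32452}\right) + \frac{4031}{11642} = \frac{8648}{-7888} \left(- \frac{1}{32452}\right) + \frac{4031}{11642} = 8648 \left(- \frac{1}{7888}\right) \left(- \frac{1}{32452}\right) + \frac{4031}{11642} = \left(- \frac{1081}{986}\right) \left(- \frac{1}{32452}\right) + \frac{4031}{11642} = \frac{1081}{31997672} + \frac{4031}{11642} = \frac{64497600417}{186258448712}$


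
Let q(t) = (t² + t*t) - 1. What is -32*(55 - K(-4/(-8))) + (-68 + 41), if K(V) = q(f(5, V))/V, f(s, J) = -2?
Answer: -1339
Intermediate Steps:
q(t) = -1 + 2*t² (q(t) = (t² + t²) - 1 = 2*t² - 1 = -1 + 2*t²)
K(V) = 7/V (K(V) = (-1 + 2*(-2)²)/V = (-1 + 2*4)/V = (-1 + 8)/V = 7/V)
-32*(55 - K(-4/(-8))) + (-68 + 41) = -32*(55 - 7/((-4/(-8)))) + (-68 + 41) = -32*(55 - 7/((-4*(-⅛)))) - 27 = -32*(55 - 7/½) - 27 = -32*(55 - 7*2) - 27 = -32*(55 - 1*14) - 27 = -32*(55 - 14) - 27 = -32*41 - 27 = -1312 - 27 = -1339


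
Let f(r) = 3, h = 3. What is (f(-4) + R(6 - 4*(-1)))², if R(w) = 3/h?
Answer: 16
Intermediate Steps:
R(w) = 1 (R(w) = 3/3 = 3*(⅓) = 1)
(f(-4) + R(6 - 4*(-1)))² = (3 + 1)² = 4² = 16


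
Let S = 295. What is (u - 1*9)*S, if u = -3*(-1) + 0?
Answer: -1770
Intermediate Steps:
u = 3 (u = 3 + 0 = 3)
(u - 1*9)*S = (3 - 1*9)*295 = (3 - 9)*295 = -6*295 = -1770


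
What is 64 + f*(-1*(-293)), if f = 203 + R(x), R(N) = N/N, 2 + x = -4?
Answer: 59836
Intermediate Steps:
x = -6 (x = -2 - 4 = -6)
R(N) = 1
f = 204 (f = 203 + 1 = 204)
64 + f*(-1*(-293)) = 64 + 204*(-1*(-293)) = 64 + 204*293 = 64 + 59772 = 59836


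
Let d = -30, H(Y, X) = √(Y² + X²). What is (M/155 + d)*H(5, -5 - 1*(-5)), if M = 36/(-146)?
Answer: -339468/2263 ≈ -150.01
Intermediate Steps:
H(Y, X) = √(X² + Y²)
M = -18/73 (M = 36*(-1/146) = -18/73 ≈ -0.24658)
(M/155 + d)*H(5, -5 - 1*(-5)) = (-18/73/155 - 30)*√((-5 - 1*(-5))² + 5²) = (-18/73*1/155 - 30)*√((-5 + 5)² + 25) = (-18/11315 - 30)*√(0² + 25) = -339468*√(0 + 25)/11315 = -339468*√25/11315 = -339468/11315*5 = -339468/2263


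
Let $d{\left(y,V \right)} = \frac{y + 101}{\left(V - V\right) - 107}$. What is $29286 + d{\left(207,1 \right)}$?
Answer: $\frac{3133294}{107} \approx 29283.0$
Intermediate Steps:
$d{\left(y,V \right)} = - \frac{101}{107} - \frac{y}{107}$ ($d{\left(y,V \right)} = \frac{101 + y}{0 - 107} = \frac{101 + y}{-107} = \left(101 + y\right) \left(- \frac{1}{107}\right) = - \frac{101}{107} - \frac{y}{107}$)
$29286 + d{\left(207,1 \right)} = 29286 - \frac{308}{107} = \frac{3133294}{107}$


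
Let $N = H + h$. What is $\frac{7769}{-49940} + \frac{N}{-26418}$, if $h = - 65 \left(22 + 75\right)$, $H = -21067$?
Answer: $\frac{193619373}{219885820} \approx 0.88054$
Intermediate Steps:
$h = -6305$ ($h = \left(-65\right) 97 = -6305$)
$N = -27372$ ($N = -21067 - 6305 = -27372$)
$\frac{7769}{-49940} + \frac{N}{-26418} = \frac{7769}{-49940} - \frac{27372}{-26418} = 7769 \left(- \frac{1}{49940}\right) - - \frac{4562}{4403} = - \frac{7769}{49940} + \frac{4562}{4403} = \frac{193619373}{219885820}$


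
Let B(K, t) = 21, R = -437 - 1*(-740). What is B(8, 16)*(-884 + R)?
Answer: -12201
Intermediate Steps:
R = 303 (R = -437 + 740 = 303)
B(8, 16)*(-884 + R) = 21*(-884 + 303) = 21*(-581) = -12201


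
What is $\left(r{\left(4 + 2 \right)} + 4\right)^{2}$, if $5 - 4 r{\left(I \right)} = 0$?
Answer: $\frac{441}{16} \approx 27.563$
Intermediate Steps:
$r{\left(I \right)} = \frac{5}{4}$ ($r{\left(I \right)} = \frac{5}{4} - 0 = \frac{5}{4} + 0 = \frac{5}{4}$)
$\left(r{\left(4 + 2 \right)} + 4\right)^{2} = \left(\frac{5}{4} + 4\right)^{2} = \left(\frac{21}{4}\right)^{2} = \frac{441}{16}$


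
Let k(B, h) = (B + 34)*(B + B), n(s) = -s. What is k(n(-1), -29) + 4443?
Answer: 4513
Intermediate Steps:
k(B, h) = 2*B*(34 + B) (k(B, h) = (34 + B)*(2*B) = 2*B*(34 + B))
k(n(-1), -29) + 4443 = 2*(-1*(-1))*(34 - 1*(-1)) + 4443 = 2*1*(34 + 1) + 4443 = 2*1*35 + 4443 = 70 + 4443 = 4513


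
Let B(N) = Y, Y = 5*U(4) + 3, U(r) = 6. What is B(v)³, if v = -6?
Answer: 35937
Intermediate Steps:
Y = 33 (Y = 5*6 + 3 = 30 + 3 = 33)
B(N) = 33
B(v)³ = 33³ = 35937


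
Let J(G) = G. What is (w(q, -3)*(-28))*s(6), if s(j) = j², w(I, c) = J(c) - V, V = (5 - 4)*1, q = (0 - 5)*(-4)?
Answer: 4032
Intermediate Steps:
q = 20 (q = -5*(-4) = 20)
V = 1 (V = 1*1 = 1)
w(I, c) = -1 + c (w(I, c) = c - 1*1 = c - 1 = -1 + c)
(w(q, -3)*(-28))*s(6) = ((-1 - 3)*(-28))*6² = -4*(-28)*36 = 112*36 = 4032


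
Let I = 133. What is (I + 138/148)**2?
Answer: 98227921/5476 ≈ 17938.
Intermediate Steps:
(I + 138/148)**2 = (133 + 138/148)**2 = (133 + 138*(1/148))**2 = (133 + 69/74)**2 = (9911/74)**2 = 98227921/5476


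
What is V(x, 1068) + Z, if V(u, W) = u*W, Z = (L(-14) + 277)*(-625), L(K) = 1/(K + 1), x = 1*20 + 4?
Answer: -1916784/13 ≈ -1.4745e+5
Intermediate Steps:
x = 24 (x = 20 + 4 = 24)
L(K) = 1/(1 + K)
Z = -2250000/13 (Z = (1/(1 - 14) + 277)*(-625) = (1/(-13) + 277)*(-625) = (-1/13 + 277)*(-625) = (3600/13)*(-625) = -2250000/13 ≈ -1.7308e+5)
V(u, W) = W*u
V(x, 1068) + Z = 1068*24 - 2250000/13 = 25632 - 2250000/13 = -1916784/13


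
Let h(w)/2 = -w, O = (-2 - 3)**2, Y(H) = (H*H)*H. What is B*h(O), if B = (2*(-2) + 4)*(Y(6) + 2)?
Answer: 0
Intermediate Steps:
Y(H) = H**3 (Y(H) = H**2*H = H**3)
O = 25 (O = (-5)**2 = 25)
h(w) = -2*w (h(w) = 2*(-w) = -2*w)
B = 0 (B = (2*(-2) + 4)*(6**3 + 2) = (-4 + 4)*(216 + 2) = 0*218 = 0)
B*h(O) = 0*(-2*25) = 0*(-50) = 0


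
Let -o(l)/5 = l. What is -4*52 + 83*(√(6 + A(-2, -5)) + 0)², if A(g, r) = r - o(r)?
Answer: -2200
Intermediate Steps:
o(l) = -5*l
A(g, r) = 6*r (A(g, r) = r - (-5)*r = r + 5*r = 6*r)
-4*52 + 83*(√(6 + A(-2, -5)) + 0)² = -4*52 + 83*(√(6 + 6*(-5)) + 0)² = -208 + 83*(√(6 - 30) + 0)² = -208 + 83*(√(-24) + 0)² = -208 + 83*(2*I*√6 + 0)² = -208 + 83*(2*I*√6)² = -208 + 83*(-24) = -208 - 1992 = -2200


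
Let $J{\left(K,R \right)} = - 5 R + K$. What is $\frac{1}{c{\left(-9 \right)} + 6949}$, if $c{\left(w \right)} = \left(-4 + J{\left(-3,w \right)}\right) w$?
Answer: $\frac{1}{6607} \approx 0.00015135$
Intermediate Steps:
$J{\left(K,R \right)} = K - 5 R$
$c{\left(w \right)} = w \left(-7 - 5 w\right)$ ($c{\left(w \right)} = \left(-4 - \left(3 + 5 w\right)\right) w = \left(-7 - 5 w\right) w = w \left(-7 - 5 w\right)$)
$\frac{1}{c{\left(-9 \right)} + 6949} = \frac{1}{\left(-1\right) \left(-9\right) \left(7 + 5 \left(-9\right)\right) + 6949} = \frac{1}{\left(-1\right) \left(-9\right) \left(7 - 45\right) + 6949} = \frac{1}{\left(-1\right) \left(-9\right) \left(-38\right) + 6949} = \frac{1}{-342 + 6949} = \frac{1}{6607}$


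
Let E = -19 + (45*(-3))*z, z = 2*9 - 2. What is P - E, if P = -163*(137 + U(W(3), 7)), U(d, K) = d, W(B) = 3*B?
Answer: -21619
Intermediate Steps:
z = 16 (z = 18 - 2 = 16)
P = -23798 (P = -163*(137 + 3*3) = -163*(137 + 9) = -163*146 = -23798)
E = -2179 (E = -19 + (45*(-3))*16 = -19 - 135*16 = -19 - 2160 = -2179)
P - E = -23798 - 1*(-2179) = -23798 + 2179 = -21619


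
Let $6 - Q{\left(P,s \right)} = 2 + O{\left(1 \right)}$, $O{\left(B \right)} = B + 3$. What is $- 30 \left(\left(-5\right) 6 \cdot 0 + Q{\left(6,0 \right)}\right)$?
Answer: $0$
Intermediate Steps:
$O{\left(B \right)} = 3 + B$
$Q{\left(P,s \right)} = 0$ ($Q{\left(P,s \right)} = 6 - \left(2 + \left(3 + 1\right)\right) = 6 - \left(2 + 4\right) = 6 - 6 = 0$)
$- 30 \left(\left(-5\right) 6 \cdot 0 + Q{\left(6,0 \right)}\right) = - 30 \left(\left(-5\right) 6 \cdot 0 + 0\right) = - 30 \left(\left(-30\right) 0 + 0\right) = - 30 \left(0 + 0\right) = \left(-30\right) 0 = 0$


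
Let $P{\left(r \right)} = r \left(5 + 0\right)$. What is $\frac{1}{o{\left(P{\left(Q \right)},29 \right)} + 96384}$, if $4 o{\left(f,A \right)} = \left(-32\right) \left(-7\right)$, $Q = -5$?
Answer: $\frac{1}{96440} \approx 1.0369 \cdot 10^{-5}$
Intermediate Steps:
$P{\left(r \right)} = 5 r$ ($P{\left(r \right)} = r 5 = 5 r$)
$o{\left(f,A \right)} = 56$ ($o{\left(f,A \right)} = \frac{\left(-32\right) \left(-7\right)}{4} = \frac{1}{4} \cdot 224 = 56$)
$\frac{1}{o{\left(P{\left(Q \right)},29 \right)} + 96384} = \frac{1}{56 + 96384} = \frac{1}{96440}$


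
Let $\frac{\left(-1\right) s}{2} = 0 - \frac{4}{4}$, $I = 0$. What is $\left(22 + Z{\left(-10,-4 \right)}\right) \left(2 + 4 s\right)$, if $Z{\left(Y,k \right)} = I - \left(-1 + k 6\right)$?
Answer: $470$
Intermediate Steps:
$s = 2$ ($s = - 2 \left(0 - \frac{4}{4}\right) = - 2 \left(0 - 4 \cdot \frac{1}{4}\right) = - 2 \left(0 - 1\right) = \left(-2\right) \left(-1\right) = 2$)
$Z{\left(Y,k \right)} = 1 - 6 k$ ($Z{\left(Y,k \right)} = 0 - \left(-1 + k 6\right) = 0 - \left(-1 + 6 k\right) = 1 - 6 k$)
$\left(22 + Z{\left(-10,-4 \right)}\right) \left(2 + 4 s\right) = \left(22 + \left(1 - -24\right)\right) \left(2 + 4 \cdot 2\right) = \left(22 + \left(1 + 24\right)\right) \left(2 + 8\right) = \left(22 + 25\right) 10 = 47 \cdot 10 = 470$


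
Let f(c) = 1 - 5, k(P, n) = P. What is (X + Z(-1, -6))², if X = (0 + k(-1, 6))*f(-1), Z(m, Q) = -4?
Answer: 0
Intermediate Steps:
f(c) = -4
X = 4 (X = (0 - 1)*(-4) = -1*(-4) = 4)
(X + Z(-1, -6))² = (4 - 4)² = 0² = 0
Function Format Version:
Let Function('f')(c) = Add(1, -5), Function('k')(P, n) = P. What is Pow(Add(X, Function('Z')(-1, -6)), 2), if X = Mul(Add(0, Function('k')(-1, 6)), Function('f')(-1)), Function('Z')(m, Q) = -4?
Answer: 0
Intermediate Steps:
Function('f')(c) = -4
X = 4 (X = Mul(Add(0, -1), -4) = Mul(-1, -4) = 4)
Pow(Add(X, Function('Z')(-1, -6)), 2) = Pow(Add(4, -4), 2) = Pow(0, 2) = 0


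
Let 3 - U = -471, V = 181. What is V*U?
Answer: 85794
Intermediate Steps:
U = 474 (U = 3 - 1*(-471) = 3 + 471 = 474)
V*U = 181*474 = 85794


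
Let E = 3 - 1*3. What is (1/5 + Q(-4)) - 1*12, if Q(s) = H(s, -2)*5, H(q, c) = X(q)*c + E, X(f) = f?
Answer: 141/5 ≈ 28.200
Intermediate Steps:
E = 0 (E = 3 - 3 = 0)
H(q, c) = c*q (H(q, c) = q*c + 0 = c*q + 0 = c*q)
Q(s) = -10*s (Q(s) = -2*s*5 = -10*s)
(1/5 + Q(-4)) - 1*12 = (1/5 - 10*(-4)) - 1*12 = (⅕ + 40) - 12 = 201/5 - 12 = 141/5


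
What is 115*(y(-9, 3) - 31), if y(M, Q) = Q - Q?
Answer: -3565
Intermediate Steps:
y(M, Q) = 0
115*(y(-9, 3) - 31) = 115*(0 - 31) = 115*(-31) = -3565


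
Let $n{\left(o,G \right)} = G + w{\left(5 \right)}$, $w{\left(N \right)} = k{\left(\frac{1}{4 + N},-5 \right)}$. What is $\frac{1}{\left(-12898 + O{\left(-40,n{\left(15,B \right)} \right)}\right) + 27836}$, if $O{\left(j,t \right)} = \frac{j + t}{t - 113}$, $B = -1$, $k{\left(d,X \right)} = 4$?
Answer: $\frac{110}{1643217} \approx 6.6942 \cdot 10^{-5}$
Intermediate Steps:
$w{\left(N \right)} = 4$
$n{\left(o,G \right)} = 4 + G$ ($n{\left(o,G \right)} = G + 4 = 4 + G$)
$O{\left(j,t \right)} = \frac{j + t}{-113 + t}$
$\frac{1}{\left(-12898 + O{\left(-40,n{\left(15,B \right)} \right)}\right) + 27836} = \frac{1}{\left(-12898 + \frac{-40 + \left(4 - 1\right)}{-113 + \left(4 - 1\right)}\right) + 27836} = \frac{1}{\left(-12898 + \frac{-40 + 3}{-113 + 3}\right) + 27836} = \frac{1}{\left(-12898 + \frac{1}{-110} \left(-37\right)\right) + 27836} = \frac{1}{\left(-12898 - - \frac{37}{110}\right) + 27836} = \frac{1}{\left(-12898 + \frac{37}{110}\right) + 27836} = \frac{1}{- \frac{1418743}{110} + 27836} = \frac{1}{\frac{1643217}{110}} = \frac{110}{1643217}$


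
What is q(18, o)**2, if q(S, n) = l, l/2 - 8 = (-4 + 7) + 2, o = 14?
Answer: 676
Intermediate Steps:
l = 26 (l = 16 + 2*((-4 + 7) + 2) = 16 + 2*(3 + 2) = 16 + 2*5 = 16 + 10 = 26)
q(S, n) = 26
q(18, o)**2 = 26**2 = 676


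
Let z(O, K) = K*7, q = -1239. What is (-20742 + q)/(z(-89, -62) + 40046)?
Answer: -7327/13204 ≈ -0.55491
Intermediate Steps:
z(O, K) = 7*K
(-20742 + q)/(z(-89, -62) + 40046) = (-20742 - 1239)/(7*(-62) + 40046) = -21981/(-434 + 40046) = -21981/39612 = -21981*1/39612 = -7327/13204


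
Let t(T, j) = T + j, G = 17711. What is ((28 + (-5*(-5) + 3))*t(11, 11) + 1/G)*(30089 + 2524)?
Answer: 711614127189/17711 ≈ 4.0179e+7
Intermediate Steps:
((28 + (-5*(-5) + 3))*t(11, 11) + 1/G)*(30089 + 2524) = ((28 + (-5*(-5) + 3))*(11 + 11) + 1/17711)*(30089 + 2524) = ((28 + (25 + 3))*22 + 1/17711)*32613 = ((28 + 28)*22 + 1/17711)*32613 = (56*22 + 1/17711)*32613 = (1232 + 1/17711)*32613 = (21819953/17711)*32613 = 711614127189/17711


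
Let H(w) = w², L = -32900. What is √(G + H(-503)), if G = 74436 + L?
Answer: √294545 ≈ 542.72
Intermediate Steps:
G = 41536 (G = 74436 - 32900 = 41536)
√(G + H(-503)) = √(41536 + (-503)²) = √(41536 + 253009) = √294545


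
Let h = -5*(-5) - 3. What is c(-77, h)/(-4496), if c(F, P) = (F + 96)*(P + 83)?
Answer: -1995/4496 ≈ -0.44373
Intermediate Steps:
h = 22 (h = 25 - 3 = 22)
c(F, P) = (83 + P)*(96 + F) (c(F, P) = (96 + F)*(83 + P) = (83 + P)*(96 + F))
c(-77, h)/(-4496) = (7968 + 83*(-77) + 96*22 - 77*22)/(-4496) = (7968 - 6391 + 2112 - 1694)*(-1/4496) = 1995*(-1/4496) = -1995/4496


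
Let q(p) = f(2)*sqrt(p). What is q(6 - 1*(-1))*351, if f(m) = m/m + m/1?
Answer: 1053*sqrt(7) ≈ 2786.0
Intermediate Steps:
f(m) = 1 + m (f(m) = 1 + m*1 = 1 + m)
q(p) = 3*sqrt(p) (q(p) = (1 + 2)*sqrt(p) = 3*sqrt(p))
q(6 - 1*(-1))*351 = (3*sqrt(6 - 1*(-1)))*351 = (3*sqrt(6 + 1))*351 = (3*sqrt(7))*351 = 1053*sqrt(7)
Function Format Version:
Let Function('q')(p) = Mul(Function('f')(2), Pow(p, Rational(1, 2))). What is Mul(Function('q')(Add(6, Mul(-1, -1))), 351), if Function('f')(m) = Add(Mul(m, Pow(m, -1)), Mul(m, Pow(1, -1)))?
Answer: Mul(1053, Pow(7, Rational(1, 2))) ≈ 2786.0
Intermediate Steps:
Function('f')(m) = Add(1, m) (Function('f')(m) = Add(1, Mul(m, 1)) = Add(1, m))
Function('q')(p) = Mul(3, Pow(p, Rational(1, 2))) (Function('q')(p) = Mul(Add(1, 2), Pow(p, Rational(1, 2))) = Mul(3, Pow(p, Rational(1, 2))))
Mul(Function('q')(Add(6, Mul(-1, -1))), 351) = Mul(Mul(3, Pow(Add(6, Mul(-1, -1)), Rational(1, 2))), 351) = Mul(Mul(3, Pow(Add(6, 1), Rational(1, 2))), 351) = Mul(Mul(3, Pow(7, Rational(1, 2))), 351) = Mul(1053, Pow(7, Rational(1, 2)))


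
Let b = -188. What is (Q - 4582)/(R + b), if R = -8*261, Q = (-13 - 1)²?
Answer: 2193/1138 ≈ 1.9271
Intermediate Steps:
Q = 196 (Q = (-14)² = 196)
R = -2088
(Q - 4582)/(R + b) = (196 - 4582)/(-2088 - 188) = -4386/(-2276) = -4386*(-1/2276) = 2193/1138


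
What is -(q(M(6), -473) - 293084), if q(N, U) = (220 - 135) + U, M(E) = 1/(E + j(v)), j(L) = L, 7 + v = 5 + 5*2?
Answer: 293472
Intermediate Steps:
v = 8 (v = -7 + (5 + 5*2) = -7 + (5 + 10) = -7 + 15 = 8)
M(E) = 1/(8 + E) (M(E) = 1/(E + 8) = 1/(8 + E))
q(N, U) = 85 + U
-(q(M(6), -473) - 293084) = -((85 - 473) - 293084) = -(-388 - 293084) = -1*(-293472) = 293472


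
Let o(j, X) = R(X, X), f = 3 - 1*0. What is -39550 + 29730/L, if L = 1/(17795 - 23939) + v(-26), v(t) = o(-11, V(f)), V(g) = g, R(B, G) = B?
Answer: -546284930/18431 ≈ -29639.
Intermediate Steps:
f = 3 (f = 3 + 0 = 3)
o(j, X) = X
v(t) = 3
L = 18431/6144 (L = 1/(17795 - 23939) + 3 = 1/(-6144) + 3 = -1/6144 + 3 = 18431/6144 ≈ 2.9998)
-39550 + 29730/L = -39550 + 29730/(18431/6144) = -39550 + 29730*(6144/18431) = -39550 + 182661120/18431 = -546284930/18431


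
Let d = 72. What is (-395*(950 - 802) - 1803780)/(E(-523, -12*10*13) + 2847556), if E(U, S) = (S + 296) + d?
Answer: -465560/711591 ≈ -0.65425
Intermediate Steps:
E(U, S) = 368 + S (E(U, S) = (S + 296) + 72 = (296 + S) + 72 = 368 + S)
(-395*(950 - 802) - 1803780)/(E(-523, -12*10*13) + 2847556) = (-395*(950 - 802) - 1803780)/((368 - 12*10*13) + 2847556) = (-395*148 - 1803780)/((368 - 120*13) + 2847556) = (-58460 - 1803780)/((368 - 1560) + 2847556) = -1862240/(-1192 + 2847556) = -1862240/2846364 = -1862240*1/2846364 = -465560/711591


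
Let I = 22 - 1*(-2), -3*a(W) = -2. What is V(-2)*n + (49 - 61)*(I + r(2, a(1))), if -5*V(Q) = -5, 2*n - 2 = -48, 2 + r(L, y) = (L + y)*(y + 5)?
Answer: -1405/3 ≈ -468.33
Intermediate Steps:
a(W) = 2/3 (a(W) = -1/3*(-2) = 2/3)
I = 24 (I = 22 + 2 = 24)
r(L, y) = -2 + (5 + y)*(L + y) (r(L, y) = -2 + (L + y)*(y + 5) = -2 + (L + y)*(5 + y) = -2 + (5 + y)*(L + y))
n = -23 (n = 1 + (1/2)*(-48) = 1 - 24 = -23)
V(Q) = 1 (V(Q) = -1/5*(-5) = 1)
V(-2)*n + (49 - 61)*(I + r(2, a(1))) = 1*(-23) + (49 - 61)*(24 + (-2 + (2/3)**2 + 5*2 + 5*(2/3) + 2*(2/3))) = -23 - 12*(24 + (-2 + 4/9 + 10 + 10/3 + 4/3)) = -23 - 12*(24 + 118/9) = -23 - 12*334/9 = -23 - 1336/3 = -1405/3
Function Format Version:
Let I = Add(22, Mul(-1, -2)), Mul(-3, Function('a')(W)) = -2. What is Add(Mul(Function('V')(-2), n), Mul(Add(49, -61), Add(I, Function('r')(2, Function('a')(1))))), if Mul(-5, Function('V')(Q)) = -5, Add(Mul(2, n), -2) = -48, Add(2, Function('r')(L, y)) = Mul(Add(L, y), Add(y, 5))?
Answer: Rational(-1405, 3) ≈ -468.33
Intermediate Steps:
Function('a')(W) = Rational(2, 3) (Function('a')(W) = Mul(Rational(-1, 3), -2) = Rational(2, 3))
I = 24 (I = Add(22, 2) = 24)
Function('r')(L, y) = Add(-2, Mul(Add(5, y), Add(L, y))) (Function('r')(L, y) = Add(-2, Mul(Add(L, y), Add(y, 5))) = Add(-2, Mul(Add(L, y), Add(5, y))) = Add(-2, Mul(Add(5, y), Add(L, y))))
n = -23 (n = Add(1, Mul(Rational(1, 2), -48)) = Add(1, -24) = -23)
Function('V')(Q) = 1 (Function('V')(Q) = Mul(Rational(-1, 5), -5) = 1)
Add(Mul(Function('V')(-2), n), Mul(Add(49, -61), Add(I, Function('r')(2, Function('a')(1))))) = Add(Mul(1, -23), Mul(Add(49, -61), Add(24, Add(-2, Pow(Rational(2, 3), 2), Mul(5, 2), Mul(5, Rational(2, 3)), Mul(2, Rational(2, 3)))))) = Add(-23, Mul(-12, Add(24, Add(-2, Rational(4, 9), 10, Rational(10, 3), Rational(4, 3))))) = Add(-23, Mul(-12, Add(24, Rational(118, 9)))) = Add(-23, Mul(-12, Rational(334, 9))) = Add(-23, Rational(-1336, 3)) = Rational(-1405, 3)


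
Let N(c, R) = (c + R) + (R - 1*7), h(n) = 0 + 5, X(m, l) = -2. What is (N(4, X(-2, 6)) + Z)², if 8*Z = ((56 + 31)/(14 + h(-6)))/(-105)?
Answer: 1388978361/28302400 ≈ 49.076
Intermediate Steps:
h(n) = 5
N(c, R) = -7 + c + 2*R (N(c, R) = (R + c) + (R - 7) = (R + c) + (-7 + R) = -7 + c + 2*R)
Z = -29/5320 (Z = (((56 + 31)/(14 + 5))/(-105))/8 = ((87/19)*(-1/105))/8 = (⅛)*(-29/665) = -29/5320 ≈ -0.0054511)
(N(4, X(-2, 6)) + Z)² = ((-7 + 4 + 2*(-2)) - 29/5320)² = ((-7 + 4 - 4) - 29/5320)² = (-7 - 29/5320)² = (-37269/5320)² = 1388978361/28302400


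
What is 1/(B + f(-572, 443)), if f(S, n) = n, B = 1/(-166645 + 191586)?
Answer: 24941/11048864 ≈ 0.0022573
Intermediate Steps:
B = 1/24941 ≈ 4.0095e-5
1/(B + f(-572, 443)) = 1/(1/24941 + 443) = 1/(11048864/24941) = 24941/11048864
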